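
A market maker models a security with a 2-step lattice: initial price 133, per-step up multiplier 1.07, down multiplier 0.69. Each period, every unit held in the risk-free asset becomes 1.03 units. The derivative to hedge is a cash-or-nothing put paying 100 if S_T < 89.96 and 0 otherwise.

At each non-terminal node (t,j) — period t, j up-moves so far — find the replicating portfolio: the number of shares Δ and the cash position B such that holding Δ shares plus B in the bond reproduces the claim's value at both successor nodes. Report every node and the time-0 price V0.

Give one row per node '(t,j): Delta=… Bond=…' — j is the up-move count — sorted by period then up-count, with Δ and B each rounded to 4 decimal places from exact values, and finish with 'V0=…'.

(0,0): Delta=-0.2022 Bond=27.9384
(1,0): Delta=-2.8676 Bond=273.3776
(1,1): Delta=0.0000 Bond=0.0000
V0=1.0444

Under the risk-neutral measure, an up-move has probability p* = (R−d)/(u−d) = 0.8947 and values discount at R = 1.03.
Terminal values V(2,·): V(2,0)=100.0000, V(2,1)=0.0000, V(2,2)=0.0000
Node (1,0) S=91.7700: V=(p*·0.0000+(1−p*)·100.0000)/1.03=10.2197; Δ=(0.0000−100.0000)/(98.1939−63.3213)=-2.8676; B=V−Δ·S=273.3776
Node (1,1) S=142.3100: V=(p*·0.0000+(1−p*)·0.0000)/1.03=0.0000; Δ=(0.0000−0.0000)/(152.2717−98.1939)=0.0000; B=V−Δ·S=0.0000
Node (0,0) S=133.0000: V=(p*·0.0000+(1−p*)·10.2197)/1.03=1.0444; Δ=(0.0000−10.2197)/(142.3100−91.7700)=-0.2022; B=V−Δ·S=27.9384
Root portfolio cost Δ·133+B reproduces V0=1.0444.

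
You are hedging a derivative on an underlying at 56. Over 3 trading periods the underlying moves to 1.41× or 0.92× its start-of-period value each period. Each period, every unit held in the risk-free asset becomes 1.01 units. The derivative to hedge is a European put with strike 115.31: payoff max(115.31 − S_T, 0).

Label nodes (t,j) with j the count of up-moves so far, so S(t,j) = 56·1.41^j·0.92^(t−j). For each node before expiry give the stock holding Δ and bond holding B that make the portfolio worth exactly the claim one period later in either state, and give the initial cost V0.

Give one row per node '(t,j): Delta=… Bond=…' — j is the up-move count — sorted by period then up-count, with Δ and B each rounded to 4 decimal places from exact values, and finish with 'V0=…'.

The replicating-portfolio and risk-neutral prices coincide; use p* = (1.01−0.92)/(1.41−0.92) = 0.1837 for the latter.
Payoff layer (t=3): V(3,0)=71.7035, V(3,1)=48.4783, V(3,2)=12.8831, V(3,3)=0.0000
  t=2,j=0: stock 47.3984 → up 66.8317 (V=48.4783), down 43.6065 (V=71.7035). Price 66.7699; hedge Δ=-1.0000, bond B=114.1683.
  t=2,j=1: stock 72.6432 → up 102.4269 (V=12.8831), down 66.8317 (V=48.4783). Price 41.5251; hedge Δ=-1.0000, bond B=114.1683.
  t=2,j=2: stock 111.3336 → up 156.9804 (V=0.0000), down 102.4269 (V=12.8831). Price 10.4127; hedge Δ=-0.2362, bond B=36.7047.
  t=1,j=0: stock 51.5200 → up 72.6432 (V=41.5251), down 47.3984 (V=66.7699). Price 61.5179; hedge Δ=-1.0000, bond B=113.0379.
  t=1,j=1: stock 78.9600 → up 111.3336 (V=10.4127), down 72.6432 (V=41.5251). Price 35.4560; hedge Δ=-0.8041, bond B=98.9508.
  t=0,j=0: stock 56.0000 → up 78.9600 (V=35.4560), down 51.5200 (V=61.5179). Price 56.1694; hedge Δ=-0.9498, bond B=109.3569.
Each (Δ,B) replicates both successor values, so the strategy is self-financing and V0 is arbitrage-free.

(0,0): Delta=-0.9498 Bond=109.3569
(1,0): Delta=-1.0000 Bond=113.0379
(1,1): Delta=-0.8041 Bond=98.9508
(2,0): Delta=-1.0000 Bond=114.1683
(2,1): Delta=-1.0000 Bond=114.1683
(2,2): Delta=-0.2362 Bond=36.7047
V0=56.1694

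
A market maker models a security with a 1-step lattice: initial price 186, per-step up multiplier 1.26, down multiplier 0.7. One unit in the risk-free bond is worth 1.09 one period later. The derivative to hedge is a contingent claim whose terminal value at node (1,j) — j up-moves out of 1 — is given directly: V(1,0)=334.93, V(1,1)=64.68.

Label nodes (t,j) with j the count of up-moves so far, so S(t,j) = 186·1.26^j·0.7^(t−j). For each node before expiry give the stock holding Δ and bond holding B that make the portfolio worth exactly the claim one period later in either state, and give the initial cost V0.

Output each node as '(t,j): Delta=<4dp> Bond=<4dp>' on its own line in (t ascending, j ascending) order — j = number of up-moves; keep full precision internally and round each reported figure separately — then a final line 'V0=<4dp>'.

(0,0): Delta=-2.5946 Bond=617.1950
V0=134.6057

Risk-neutral probability p* = (R−d)/(u−d) = (1.09−0.7)/(1.26−0.7) = 0.6964.
Terminal values V(1,·): V(1,0)=334.9300, V(1,1)=64.6800
Node (0,0) S=186.0000: V=(p*·64.6800+(1−p*)·334.9300)/1.09=134.6057; Δ=(64.6800−334.9300)/(234.3600−130.2000)=-2.5946; B=V−Δ·S=617.1950
Root portfolio cost Δ·186+B reproduces V0=134.6057.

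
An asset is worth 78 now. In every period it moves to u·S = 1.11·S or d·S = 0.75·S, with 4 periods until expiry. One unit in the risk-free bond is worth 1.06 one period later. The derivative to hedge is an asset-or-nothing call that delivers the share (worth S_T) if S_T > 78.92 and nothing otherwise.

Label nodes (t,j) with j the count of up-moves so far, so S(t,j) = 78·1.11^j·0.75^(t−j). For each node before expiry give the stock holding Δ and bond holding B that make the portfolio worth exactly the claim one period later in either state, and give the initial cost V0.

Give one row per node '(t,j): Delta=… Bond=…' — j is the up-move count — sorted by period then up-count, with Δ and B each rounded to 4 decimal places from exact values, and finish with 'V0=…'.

Under the risk-neutral measure, an up-move has probability p* = (R−d)/(u−d) = 0.8611 and values discount at R = 1.06.
Payoff layer (t=4): V(4,0)=0.0000, V(4,1)=0.0000, V(4,2)=0.0000, V(4,3)=80.0064, V(4,4)=118.4095
(3,0): S=32.9062. Δ = (V_up−V_dn)/(S_up−S_dn) = (0.0000−0.0000)/(36.5259−24.6797) = 0.0000. V = [p*·0.0000 + (1−p*)·0.0000]/1.06 = 0.0000. B = V − Δ·S = 0.0000.
(3,1): S=48.7013. Δ = (V_up−V_dn)/(S_up−S_dn) = (0.0000−0.0000)/(54.0584−36.5259) = 0.0000. V = [p*·0.0000 + (1−p*)·0.0000]/1.06 = 0.0000. B = V − Δ·S = 0.0000.
(3,2): S=72.0779. Δ = (V_up−V_dn)/(S_up−S_dn) = (80.0064−0.0000)/(80.0064−54.0584) = 3.0833. V = [p*·80.0064 + (1−p*)·0.0000]/1.06 = 64.9947. B = V − Δ·S = -157.2453.
(3,3): S=106.6752. Δ = (V_up−V_dn)/(S_up−S_dn) = (118.4095−80.0064)/(118.4095−80.0064) = 1.0000. V = [p*·118.4095 + (1−p*)·80.0064]/1.06 = 106.6752. B = V − Δ·S = 0.0000.
(2,0): S=43.8750. Δ = (V_up−V_dn)/(S_up−S_dn) = (0.0000−0.0000)/(48.7013−32.9062) = 0.0000. V = [p*·0.0000 + (1−p*)·0.0000]/1.06 = 0.0000. B = V − Δ·S = 0.0000.
(2,1): S=64.9350. Δ = (V_up−V_dn)/(S_up−S_dn) = (64.9947−0.0000)/(72.0779−48.7013) = 2.7803. V = [p*·64.9947 + (1−p*)·0.0000]/1.06 = 52.7997. B = V − Δ·S = -127.7412.
(2,2): S=96.1038. Δ = (V_up−V_dn)/(S_up−S_dn) = (106.6752−64.9947)/(106.6752−72.0779) = 1.2047. V = [p*·106.6752 + (1−p*)·64.9947]/1.06 = 95.1757. B = V − Δ·S = -20.6034.
(1,0): S=58.5000. Δ = (V_up−V_dn)/(S_up−S_dn) = (52.7997−0.0000)/(64.9350−43.8750) = 2.5071. V = [p*·52.7997 + (1−p*)·0.0000]/1.06 = 42.8928. B = V − Δ·S = -103.7730.
(1,1): S=86.5800. Δ = (V_up−V_dn)/(S_up−S_dn) = (95.1757−52.7997)/(96.1038−64.9350) = 1.3596. V = [p*·95.1757 + (1−p*)·52.7997]/1.06 = 84.2360. B = V − Δ·S = -33.4752.
(0,0): S=78.0000. Δ = (V_up−V_dn)/(S_up−S_dn) = (84.2360−42.8928)/(86.5800−58.5000) = 1.4723. V = [p*·84.2360 + (1−p*)·42.8928]/1.06 = 74.0508. B = V − Δ·S = -40.7913.
Each (Δ,B) replicates both successor values, so the strategy is self-financing and V0 is arbitrage-free.

(0,0): Delta=1.4723 Bond=-40.7913
(1,0): Delta=2.5071 Bond=-103.7730
(1,1): Delta=1.3596 Bond=-33.4752
(2,0): Delta=0.0000 Bond=0.0000
(2,1): Delta=2.7803 Bond=-127.7412
(2,2): Delta=1.2047 Bond=-20.6034
(3,0): Delta=0.0000 Bond=0.0000
(3,1): Delta=0.0000 Bond=0.0000
(3,2): Delta=3.0833 Bond=-157.2453
(3,3): Delta=1.0000 Bond=0.0000
V0=74.0508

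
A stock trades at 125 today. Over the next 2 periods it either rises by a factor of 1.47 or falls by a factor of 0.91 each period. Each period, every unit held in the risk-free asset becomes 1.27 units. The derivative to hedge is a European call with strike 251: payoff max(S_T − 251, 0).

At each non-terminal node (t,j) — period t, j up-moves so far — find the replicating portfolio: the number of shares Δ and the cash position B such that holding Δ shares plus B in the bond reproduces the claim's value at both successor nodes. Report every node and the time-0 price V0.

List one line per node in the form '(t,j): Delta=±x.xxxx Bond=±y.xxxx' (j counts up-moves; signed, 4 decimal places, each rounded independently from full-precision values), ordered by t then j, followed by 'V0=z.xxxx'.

(0,0): Delta=0.1382 Bond=-12.3788
(1,0): Delta=0.0000 Bond=0.0000
(1,1): Delta=0.1857 Bond=-24.4550
V0=4.8971

Under the risk-neutral measure, an up-move has probability p* = (R−d)/(u−d) = 0.6429 and values discount at R = 1.27.
Payoff layer (t=2): V(2,0)=0.0000, V(2,1)=0.0000, V(2,2)=19.1125
  t=1,j=0: stock 113.7500 → up 167.2125 (V=0.0000), down 103.5125 (V=0.0000). Price 0.0000; hedge Δ=0.0000, bond B=0.0000.
  t=1,j=1: stock 183.7500 → up 270.1125 (V=19.1125), down 167.2125 (V=0.0000). Price 9.6745; hedge Δ=0.1857, bond B=-24.4550.
  t=0,j=0: stock 125.0000 → up 183.7500 (V=9.6745), down 113.7500 (V=0.0000). Price 4.8971; hedge Δ=0.1382, bond B=-12.3788.
Root portfolio cost Δ·125+B reproduces V0=4.8971.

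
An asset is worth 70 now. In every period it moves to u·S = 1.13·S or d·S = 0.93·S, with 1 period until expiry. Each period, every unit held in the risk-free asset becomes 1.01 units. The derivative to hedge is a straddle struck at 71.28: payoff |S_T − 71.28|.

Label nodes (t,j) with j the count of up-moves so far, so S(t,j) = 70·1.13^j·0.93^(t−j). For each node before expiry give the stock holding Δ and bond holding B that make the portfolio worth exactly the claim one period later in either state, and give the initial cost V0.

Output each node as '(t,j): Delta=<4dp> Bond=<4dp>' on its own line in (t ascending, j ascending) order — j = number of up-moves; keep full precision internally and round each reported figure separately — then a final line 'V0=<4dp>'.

(0,0): Delta=0.1171 Bond=-1.4317
V0=6.7683

Risk-neutral probability p* = (R−d)/(u−d) = (1.01−0.93)/(1.13−0.93) = 0.4000.
At expiry t=1: V(1,0)=6.1800, V(1,1)=7.8200
Node (0,0) S=70.0000: V=(p*·7.8200+(1−p*)·6.1800)/1.01=6.7683; Δ=(7.8200−6.1800)/(79.1000−65.1000)=0.1171; B=V−Δ·S=-1.4317
The time-0 hedge costs 6.7683, which is the no-arbitrage price.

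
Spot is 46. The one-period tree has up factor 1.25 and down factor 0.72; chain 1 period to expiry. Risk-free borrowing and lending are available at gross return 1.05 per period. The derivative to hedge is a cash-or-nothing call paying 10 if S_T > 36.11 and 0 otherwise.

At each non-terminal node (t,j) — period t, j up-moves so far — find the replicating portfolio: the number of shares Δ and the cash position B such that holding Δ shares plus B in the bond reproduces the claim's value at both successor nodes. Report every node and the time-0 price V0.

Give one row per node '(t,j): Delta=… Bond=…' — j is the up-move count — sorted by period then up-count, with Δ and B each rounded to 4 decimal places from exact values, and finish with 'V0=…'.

(0,0): Delta=0.4102 Bond=-12.9380
V0=5.9299

Risk-neutral probability p* = (R−d)/(u−d) = (1.05−0.72)/(1.25−0.72) = 0.6226.
At expiry t=1: V(1,0)=0.0000, V(1,1)=10.0000
(0,0): S=46.0000. Δ = (V_up−V_dn)/(S_up−S_dn) = (10.0000−0.0000)/(57.5000−33.1200) = 0.4102. V = [p*·10.0000 + (1−p*)·0.0000]/1.05 = 5.9299. B = V − Δ·S = -12.9380.
Self-financing check: at every node Δ·S+B equals the discounted successor values.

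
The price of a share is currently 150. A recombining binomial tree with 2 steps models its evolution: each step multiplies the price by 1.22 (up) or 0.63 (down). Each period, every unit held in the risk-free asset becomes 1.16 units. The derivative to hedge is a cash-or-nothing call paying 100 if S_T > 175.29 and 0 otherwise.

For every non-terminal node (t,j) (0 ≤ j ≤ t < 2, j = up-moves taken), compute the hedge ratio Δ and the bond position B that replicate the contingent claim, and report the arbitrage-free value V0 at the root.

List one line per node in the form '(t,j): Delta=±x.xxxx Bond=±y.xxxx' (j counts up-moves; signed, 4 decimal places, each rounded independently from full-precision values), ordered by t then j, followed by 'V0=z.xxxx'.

Since d<R<u, set p* = (R−d)/(u−d) = 0.8983; price each node as the discounted p*-expectation of its children.
At expiry t=2: V(2,0)=0.0000, V(2,1)=0.0000, V(2,2)=100.0000
(1,0): S=94.5000. Δ = (V_up−V_dn)/(S_up−S_dn) = (0.0000−0.0000)/(115.2900−59.5350) = 0.0000. V = [p*·0.0000 + (1−p*)·0.0000]/1.16 = 0.0000. B = V − Δ·S = 0.0000.
(1,1): S=183.0000. Δ = (V_up−V_dn)/(S_up−S_dn) = (100.0000−0.0000)/(223.2600−115.2900) = 0.9262. V = [p*·100.0000 + (1−p*)·0.0000]/1.16 = 77.4401. B = V − Δ·S = -92.0514.
(0,0): S=150.0000. Δ = (V_up−V_dn)/(S_up−S_dn) = (77.4401−0.0000)/(183.0000−94.5000) = 0.8750. V = [p*·77.4401 + (1−p*)·0.0000]/1.16 = 59.9697. B = V − Δ·S = -71.2847.
Self-financing check: at every node Δ·S+B equals the discounted successor values.

(0,0): Delta=0.8750 Bond=-71.2847
(1,0): Delta=0.0000 Bond=0.0000
(1,1): Delta=0.9262 Bond=-92.0514
V0=59.9697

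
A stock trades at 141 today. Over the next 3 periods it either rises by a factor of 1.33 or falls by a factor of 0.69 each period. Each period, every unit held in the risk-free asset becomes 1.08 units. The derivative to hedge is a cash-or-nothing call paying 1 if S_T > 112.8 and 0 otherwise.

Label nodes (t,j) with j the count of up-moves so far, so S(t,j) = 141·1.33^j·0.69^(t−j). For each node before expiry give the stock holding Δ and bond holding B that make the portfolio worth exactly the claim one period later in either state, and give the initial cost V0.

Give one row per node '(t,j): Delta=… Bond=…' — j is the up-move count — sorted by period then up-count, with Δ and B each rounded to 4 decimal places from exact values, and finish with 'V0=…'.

(0,0): Delta=0.0045 Bond=-0.1127
(1,0): Delta=0.0091 Bond=-0.5633
(1,1): Delta=0.0030 Bond=0.1614
(2,0): Delta=0.0000 Bond=0.0000
(2,1): Delta=0.0121 Bond=-0.9983
(2,2): Delta=0.0000 Bond=0.9259
V0=0.5251

The replicating-portfolio and risk-neutral prices coincide; use p* = (1.08−0.69)/(1.33−0.69) = 0.6094 for the latter.
At expiry t=3: V(3,0)=0.0000, V(3,1)=0.0000, V(3,2)=1.0000, V(3,3)=1.0000
  t=2,j=0: stock 67.1301 → up 89.2830 (V=0.0000), down 46.3198 (V=0.0000). Price 0.0000; hedge Δ=0.0000, bond B=0.0000.
  t=2,j=1: stock 129.3957 → up 172.0963 (V=1.0000), down 89.2830 (V=0.0000). Price 0.5642; hedge Δ=0.0121, bond B=-0.9983.
  t=2,j=2: stock 249.4149 → up 331.7218 (V=1.0000), down 172.0963 (V=1.0000). Price 0.9259; hedge Δ=0.0000, bond B=0.9259.
  t=1,j=0: stock 97.2900 → up 129.3957 (V=0.5642), down 67.1301 (V=0.0000). Price 0.3184; hedge Δ=0.0091, bond B=-0.5633.
  t=1,j=1: stock 187.5300 → up 249.4149 (V=0.9259), down 129.3957 (V=0.5642). Price 0.7265; hedge Δ=0.0030, bond B=0.1614.
  t=0,j=0: stock 141.0000 → up 187.5300 (V=0.7265), down 97.2900 (V=0.3184). Price 0.5251; hedge Δ=0.0045, bond B=-0.1127.
Check: Δ(0,0)·S0 + B(0,0) = 0.5251 = V0.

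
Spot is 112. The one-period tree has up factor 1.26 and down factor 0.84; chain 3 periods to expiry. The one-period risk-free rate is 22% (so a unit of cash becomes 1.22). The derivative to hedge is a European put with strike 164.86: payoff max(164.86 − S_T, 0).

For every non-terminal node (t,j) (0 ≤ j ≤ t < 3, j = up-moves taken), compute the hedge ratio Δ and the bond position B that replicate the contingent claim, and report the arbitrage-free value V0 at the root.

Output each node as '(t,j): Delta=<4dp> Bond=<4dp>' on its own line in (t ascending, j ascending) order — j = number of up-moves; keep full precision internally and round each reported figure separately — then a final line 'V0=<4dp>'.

(0,0): Delta=-0.3081 Bond=37.4303
(1,0): Delta=-1.0000 Bond=110.7632
(1,1): Delta=-0.2595 Bond=38.8125
(2,0): Delta=-1.0000 Bond=135.1311
(2,1): Delta=-1.0000 Bond=135.1311
(2,2): Delta=-0.2075 Bond=38.1113
V0=2.9282

Since d<R<u, set p* = (R−d)/(u−d) = 0.9048; price each node as the discounted p*-expectation of its children.
Terminal payoffs: V(3,0)=98.4772, V(3,1)=65.2857, V(3,2)=15.4986, V(3,3)=0.0000
(2,0): S=79.0272. Δ = (V_up−V_dn)/(S_up−S_dn) = (65.2857−98.4772)/(99.5743−66.3828) = -1.0000. V = [p*·65.2857 + (1−p*)·98.4772]/1.22 = 56.1039. B = V − Δ·S = 135.1311.
(2,1): S=118.5408. Δ = (V_up−V_dn)/(S_up−S_dn) = (15.4986−65.2857)/(149.3614−99.5743) = -1.0000. V = [p*·15.4986 + (1−p*)·65.2857]/1.22 = 16.5903. B = V − Δ·S = 135.1311.
(2,2): S=177.8112. Δ = (V_up−V_dn)/(S_up−S_dn) = (0.0000−15.4986)/(224.0421−149.3614) = -0.2075. V = [p*·0.0000 + (1−p*)·15.4986]/1.22 = 1.2099. B = V − Δ·S = 38.1113.
(1,0): S=94.0800. Δ = (V_up−V_dn)/(S_up−S_dn) = (16.5903−56.1039)/(118.5408−79.0272) = -1.0000. V = [p*·16.5903 + (1−p*)·56.1039]/1.22 = 16.6832. B = V − Δ·S = 110.7632.
(1,1): S=141.1200. Δ = (V_up−V_dn)/(S_up−S_dn) = (1.2099−16.5903)/(177.8112−118.5408) = -0.2595. V = [p*·1.2099 + (1−p*)·16.5903]/1.22 = 2.1924. B = V − Δ·S = 38.8125.
(0,0): S=112.0000. Δ = (V_up−V_dn)/(S_up−S_dn) = (2.1924−16.6832)/(141.1200−94.0800) = -0.3081. V = [p*·2.1924 + (1−p*)·16.6832]/1.22 = 2.9282. B = V − Δ·S = 37.4303.
Root portfolio cost Δ·112+B reproduces V0=2.9282.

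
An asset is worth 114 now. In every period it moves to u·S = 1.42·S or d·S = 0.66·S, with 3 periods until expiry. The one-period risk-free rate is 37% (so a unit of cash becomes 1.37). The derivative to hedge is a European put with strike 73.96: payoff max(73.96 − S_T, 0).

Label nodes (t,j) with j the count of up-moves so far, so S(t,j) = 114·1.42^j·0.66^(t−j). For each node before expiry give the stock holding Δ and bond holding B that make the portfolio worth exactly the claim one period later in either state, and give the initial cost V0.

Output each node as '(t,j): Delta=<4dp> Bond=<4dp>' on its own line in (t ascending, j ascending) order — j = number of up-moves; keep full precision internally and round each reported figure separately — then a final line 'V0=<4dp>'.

(0,0): Delta=-0.0036 Bond=0.4322
(1,0): Delta=-0.0728 Bond=5.7963
(1,1): Delta=-0.0013 Bond=0.2256
(2,0): Delta=-1.0000 Bond=53.9854
(2,1): Delta=-0.0424 Bond=4.6984
(2,2): Delta=0.0000 Bond=0.0000
V0=0.0208

Risk-neutral probability p* = (R−d)/(u−d) = (1.37−0.66)/(1.42−0.66) = 0.9342.
Terminal values V(3,·): V(3,0)=41.1855, V(3,1)=3.4451, V(3,2)=0.0000, V(3,3)=0.0000
  t=2,j=0: stock 49.6584 → up 70.5149 (V=3.4451), down 32.7745 (V=41.1855). Price 4.3270; hedge Δ=-1.0000, bond B=53.9854.
  t=2,j=1: stock 106.8408 → up 151.7139 (V=0.0000), down 70.5149 (V=3.4451). Price 0.1654; hedge Δ=-0.0424, bond B=4.6984.
  t=2,j=2: stock 229.8696 → up 326.4148 (V=0.0000), down 151.7139 (V=0.0000). Price 0.0000; hedge Δ=0.0000, bond B=0.0000.
  t=1,j=0: stock 75.2400 → up 106.8408 (V=0.1654), down 49.6584 (V=4.3270). Price 0.3206; hedge Δ=-0.0728, bond B=5.7963.
  t=1,j=1: stock 161.8800 → up 229.8696 (V=0.0000), down 106.8408 (V=0.1654). Price 0.0079; hedge Δ=-0.0013, bond B=0.2256.
  t=0,j=0: stock 114.0000 → up 161.8800 (V=0.0079), down 75.2400 (V=0.3206). Price 0.0208; hedge Δ=-0.0036, bond B=0.4322.
Self-financing check: at every node Δ·S+B equals the discounted successor values.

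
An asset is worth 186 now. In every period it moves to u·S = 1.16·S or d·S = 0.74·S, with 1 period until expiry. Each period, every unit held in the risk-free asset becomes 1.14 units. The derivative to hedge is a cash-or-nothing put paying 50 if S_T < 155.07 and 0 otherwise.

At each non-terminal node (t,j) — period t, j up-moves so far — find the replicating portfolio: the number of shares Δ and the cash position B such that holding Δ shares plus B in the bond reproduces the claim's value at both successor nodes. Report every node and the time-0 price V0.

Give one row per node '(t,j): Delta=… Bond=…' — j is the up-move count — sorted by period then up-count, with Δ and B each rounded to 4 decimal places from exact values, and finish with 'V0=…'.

(0,0): Delta=-0.6400 Bond=121.1362
V0=2.0886

No-arbitrage ⇒ martingale measure with p* = (R−d)/(u−d) = 0.9524.
Payoff layer (t=1): V(1,0)=50.0000, V(1,1)=0.0000
Node (0,0) S=186.0000: V=(p*·0.0000+(1−p*)·50.0000)/1.14=2.0886; Δ=(0.0000−50.0000)/(215.7600−137.6400)=-0.6400; B=V−Δ·S=121.1362
Check: Δ(0,0)·S0 + B(0,0) = 2.0886 = V0.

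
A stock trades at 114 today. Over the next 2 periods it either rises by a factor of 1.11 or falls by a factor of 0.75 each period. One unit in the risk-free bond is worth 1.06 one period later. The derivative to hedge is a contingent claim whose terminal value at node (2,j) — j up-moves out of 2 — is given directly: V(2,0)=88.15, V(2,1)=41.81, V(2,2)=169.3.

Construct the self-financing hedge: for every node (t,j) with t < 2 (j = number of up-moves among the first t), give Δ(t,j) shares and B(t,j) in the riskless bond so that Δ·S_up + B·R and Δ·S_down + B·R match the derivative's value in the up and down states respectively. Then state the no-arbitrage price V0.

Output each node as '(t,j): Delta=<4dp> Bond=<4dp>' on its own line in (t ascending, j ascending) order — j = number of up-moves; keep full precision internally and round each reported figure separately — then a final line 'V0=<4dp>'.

No-arbitrage ⇒ martingale measure with p* = (R−d)/(u−d) = 0.8611.
At expiry t=2: V(2,0)=88.1500, V(2,1)=41.8100, V(2,2)=169.3000
Node (1,0) S=85.5000: V=(p*·41.8100+(1−p*)·88.1500)/1.06=45.5152; Δ=(41.8100−88.1500)/(94.9050−64.1250)=-1.5055; B=V−Δ·S=174.2374
Node (1,1) S=126.5400: V=(p*·169.3000+(1−p*)·41.8100)/1.06=143.0123; Δ=(169.3000−41.8100)/(140.4594−94.9050)=2.7986; B=V−Δ·S=-211.1266
Node (0,0) S=114.0000: V=(p*·143.0123+(1−p*)·45.5152)/1.06=122.1425; Δ=(143.0123−45.5152)/(126.5400−85.5000)=2.3757; B=V−Δ·S=-148.6828
Each (Δ,B) replicates both successor values, so the strategy is self-financing and V0 is arbitrage-free.

(0,0): Delta=2.3757 Bond=-148.6828
(1,0): Delta=-1.5055 Bond=174.2374
(1,1): Delta=2.7986 Bond=-211.1266
V0=122.1425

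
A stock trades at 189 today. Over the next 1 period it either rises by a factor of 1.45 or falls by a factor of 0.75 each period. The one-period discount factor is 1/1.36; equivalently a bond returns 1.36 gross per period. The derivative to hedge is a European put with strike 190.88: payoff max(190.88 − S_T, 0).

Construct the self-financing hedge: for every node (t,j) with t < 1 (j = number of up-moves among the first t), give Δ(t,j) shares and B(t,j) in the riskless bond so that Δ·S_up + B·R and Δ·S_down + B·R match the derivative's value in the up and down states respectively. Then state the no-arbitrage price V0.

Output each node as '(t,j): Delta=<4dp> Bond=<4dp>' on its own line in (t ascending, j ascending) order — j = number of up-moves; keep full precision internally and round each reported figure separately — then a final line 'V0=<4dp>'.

(0,0): Delta=-0.3714 Bond=74.8304
V0=4.6446

No-arbitrage ⇒ martingale measure with p* = (R−d)/(u−d) = 0.8714.
Payoff layer (t=1): V(1,0)=49.1300, V(1,1)=0.0000
(0,0): S=189.0000. Δ = (V_up−V_dn)/(S_up−S_dn) = (0.0000−49.1300)/(274.0500−141.7500) = -0.3714. V = [p*·0.0000 + (1−p*)·49.1300]/1.36 = 4.6446. B = V − Δ·S = 74.8304.
The time-0 hedge costs 4.6446, which is the no-arbitrage price.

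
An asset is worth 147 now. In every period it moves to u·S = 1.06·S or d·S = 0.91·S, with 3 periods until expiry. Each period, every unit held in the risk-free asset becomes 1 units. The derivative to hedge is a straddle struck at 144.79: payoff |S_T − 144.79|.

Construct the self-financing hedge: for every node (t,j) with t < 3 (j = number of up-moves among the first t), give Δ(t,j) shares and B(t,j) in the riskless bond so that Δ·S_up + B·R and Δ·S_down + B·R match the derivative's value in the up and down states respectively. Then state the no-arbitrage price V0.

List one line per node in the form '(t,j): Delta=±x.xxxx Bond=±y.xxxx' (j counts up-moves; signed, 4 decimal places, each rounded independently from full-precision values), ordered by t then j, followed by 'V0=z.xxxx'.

(0,0): Delta=0.0491 Bond=8.4278
(1,0): Delta=-0.6702 Bond=104.6483
(1,1): Delta=0.4607 Bond=-55.7191
(2,0): Delta=-1.0000 Bond=144.7900
(2,1): Delta=-0.4815 Bond=77.8871
(2,2): Delta=1.0000 Bond=-144.7900
V0=15.6391

Under the risk-neutral measure, an up-move has probability p* = (R−d)/(u−d) = 0.6000 and values discount at R = 1.
At expiry t=3: V(3,0)=34.0151, V(3,1)=15.7555, V(3,2)=5.5140, V(3,3)=30.2894
(2,0): S=121.7307. Δ = (V_up−V_dn)/(S_up−S_dn) = (15.7555−34.0151)/(129.0345−110.7749) = -1.0000. V = [p*·15.7555 + (1−p*)·34.0151]/1 = 23.0593. B = V − Δ·S = 144.7900.
(2,1): S=141.7962. Δ = (V_up−V_dn)/(S_up−S_dn) = (5.5140−15.7555)/(150.3040−129.0345) = -0.4815. V = [p*·5.5140 + (1−p*)·15.7555]/1 = 9.6106. B = V − Δ·S = 77.8871.
(2,2): S=165.1692. Δ = (V_up−V_dn)/(S_up−S_dn) = (30.2894−5.5140)/(175.0794−150.3040) = 1.0000. V = [p*·30.2894 + (1−p*)·5.5140]/1 = 20.3792. B = V − Δ·S = -144.7900.
(1,0): S=133.7700. Δ = (V_up−V_dn)/(S_up−S_dn) = (9.6106−23.0593)/(141.7962−121.7307) = -0.6702. V = [p*·9.6106 + (1−p*)·23.0593]/1 = 14.9901. B = V − Δ·S = 104.6483.
(1,1): S=155.8200. Δ = (V_up−V_dn)/(S_up−S_dn) = (20.3792−9.6106)/(165.1692−141.7962) = 0.4607. V = [p*·20.3792 + (1−p*)·9.6106]/1 = 16.0717. B = V − Δ·S = -55.7191.
(0,0): S=147.0000. Δ = (V_up−V_dn)/(S_up−S_dn) = (16.0717−14.9901)/(155.8200−133.7700) = 0.0491. V = [p*·16.0717 + (1−p*)·14.9901]/1 = 15.6391. B = V − Δ·S = 8.4278.
The time-0 hedge costs 15.6391, which is the no-arbitrage price.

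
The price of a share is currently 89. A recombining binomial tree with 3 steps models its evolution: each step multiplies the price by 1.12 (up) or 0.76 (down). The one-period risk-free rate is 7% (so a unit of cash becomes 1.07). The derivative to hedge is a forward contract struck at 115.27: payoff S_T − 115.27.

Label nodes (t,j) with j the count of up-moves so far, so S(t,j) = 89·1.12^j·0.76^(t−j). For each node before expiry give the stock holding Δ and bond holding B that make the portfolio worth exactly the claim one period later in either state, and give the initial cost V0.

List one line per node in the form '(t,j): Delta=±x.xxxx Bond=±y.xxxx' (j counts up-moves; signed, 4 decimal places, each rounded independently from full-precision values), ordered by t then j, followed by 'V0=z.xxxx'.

(0,0): Delta=1.0000 Bond=-94.0947
(1,0): Delta=1.0000 Bond=-100.6813
(1,1): Delta=1.0000 Bond=-100.6813
(2,0): Delta=1.0000 Bond=-107.7290
(2,1): Delta=1.0000 Bond=-107.7290
(2,2): Delta=1.0000 Bond=-107.7290
V0=-5.0947

The replicating-portfolio and risk-neutral prices coincide; use p* = (1.07−0.76)/(1.12−0.76) = 0.8611 for the latter.
At expiry t=3: V(3,0)=-76.2011, V(3,1)=-57.6948, V(3,2)=-30.4224, V(3,3)=9.7686
  t=2,j=0: stock 51.4064 → up 57.5752 (V=-57.6948), down 39.0689 (V=-76.2011). Price -56.3226; hedge Δ=1.0000, bond B=-107.7290.
  t=2,j=1: stock 75.7568 → up 84.8476 (V=-30.4224), down 57.5752 (V=-57.6948). Price -31.9722; hedge Δ=1.0000, bond B=-107.7290.
  t=2,j=2: stock 111.6416 → up 125.0386 (V=9.7686), down 84.8476 (V=-30.4224). Price 3.9126; hedge Δ=1.0000, bond B=-107.7290.
  t=1,j=0: stock 67.6400 → up 75.7568 (V=-31.9722), down 51.4064 (V=-56.3226). Price -33.0413; hedge Δ=1.0000, bond B=-100.6813.
  t=1,j=1: stock 99.6800 → up 111.6416 (V=3.9126), down 75.7568 (V=-31.9722). Price -1.0013; hedge Δ=1.0000, bond B=-100.6813.
  t=0,j=0: stock 89.0000 → up 99.6800 (V=-1.0013), down 67.6400 (V=-33.0413). Price -5.0947; hedge Δ=1.0000, bond B=-94.0947.
Root portfolio cost Δ·89+B reproduces V0=-5.0947.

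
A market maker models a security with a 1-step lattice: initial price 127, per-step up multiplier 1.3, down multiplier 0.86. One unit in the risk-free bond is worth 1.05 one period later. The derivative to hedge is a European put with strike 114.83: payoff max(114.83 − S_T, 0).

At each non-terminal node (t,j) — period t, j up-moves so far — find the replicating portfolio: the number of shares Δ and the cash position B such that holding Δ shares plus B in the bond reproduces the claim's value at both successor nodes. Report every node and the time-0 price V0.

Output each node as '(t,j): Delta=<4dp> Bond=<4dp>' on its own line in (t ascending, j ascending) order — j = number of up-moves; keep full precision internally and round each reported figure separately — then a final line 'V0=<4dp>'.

No-arbitrage ⇒ martingale measure with p* = (R−d)/(u−d) = 0.4318.
Terminal payoffs: V(1,0)=5.6100, V(1,1)=0.0000
  t=0,j=0: stock 127.0000 → up 165.1000 (V=0.0000), down 109.2200 (V=5.6100). Price 3.0357; hedge Δ=-0.1004, bond B=15.7857.
Self-financing check: at every node Δ·S+B equals the discounted successor values.

(0,0): Delta=-0.1004 Bond=15.7857
V0=3.0357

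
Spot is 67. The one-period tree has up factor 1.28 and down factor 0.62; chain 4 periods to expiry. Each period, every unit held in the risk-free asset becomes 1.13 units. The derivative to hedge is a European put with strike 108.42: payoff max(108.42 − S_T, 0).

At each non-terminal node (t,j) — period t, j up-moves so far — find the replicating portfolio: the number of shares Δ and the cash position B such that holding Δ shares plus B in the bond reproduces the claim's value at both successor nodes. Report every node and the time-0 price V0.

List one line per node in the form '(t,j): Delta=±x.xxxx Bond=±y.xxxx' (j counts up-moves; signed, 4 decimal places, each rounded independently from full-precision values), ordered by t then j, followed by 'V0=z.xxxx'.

Since d<R<u, set p* = (R−d)/(u−d) = 0.7727; price each node as the discounted p*-expectation of its children.
Terminal values V(4,·): V(4,0)=98.5199, V(4,1)=87.9810, V(4,2)=66.2233, V(4,3)=21.3043, V(4,4)=0.0000
  t=3,j=0: stock 15.9680 → up 20.4390 (V=87.9810), down 9.9001 (V=98.5199). Price 79.9789; hedge Δ=-1.0000, bond B=95.9469.
  t=3,j=1: stock 32.9661 → up 42.1967 (V=66.2233), down 20.4390 (V=87.9810). Price 62.9808; hedge Δ=-1.0000, bond B=95.9469.
  t=3,j=2: stock 68.0591 → up 87.1157 (V=21.3043), down 42.1967 (V=66.2233). Price 27.8878; hedge Δ=-1.0000, bond B=95.9469.
  t=3,j=3: stock 140.5092 → up 179.8518 (V=0.0000), down 87.1157 (V=21.3043). Price 4.2849; hedge Δ=-0.2297, bond B=36.5641.
  t=2,j=0: stock 25.7548 → up 32.9661 (V=62.9808), down 15.9680 (V=79.9789). Price 59.1540; hedge Δ=-1.0000, bond B=84.9088.
  t=2,j=1: stock 53.1712 → up 68.0591 (V=27.8878), down 32.9661 (V=62.9808). Price 31.7376; hedge Δ=-1.0000, bond B=84.9088.
  t=2,j=2: stock 109.7728 → up 140.5092 (V=4.2849), down 68.0591 (V=27.8878). Price 8.5391; hedge Δ=-0.3258, bond B=44.3011.
  t=1,j=0: stock 41.5400 → up 53.1712 (V=31.7376), down 25.7548 (V=59.1540). Price 33.6005; hedge Δ=-1.0000, bond B=75.1405.
  t=1,j=1: stock 85.7600 → up 109.7728 (V=8.5391), down 53.1712 (V=31.7376). Price 12.2225; hedge Δ=-0.4099, bond B=47.3718.
  t=0,j=0: stock 67.0000 → up 85.7600 (V=12.2225), down 41.5400 (V=33.6005). Price 15.1161; hedge Δ=-0.4834, bond B=47.5069.
Self-financing check: at every node Δ·S+B equals the discounted successor values.

(0,0): Delta=-0.4834 Bond=47.5069
(1,0): Delta=-1.0000 Bond=75.1405
(1,1): Delta=-0.4099 Bond=47.3718
(2,0): Delta=-1.0000 Bond=84.9088
(2,1): Delta=-1.0000 Bond=84.9088
(2,2): Delta=-0.3258 Bond=44.3011
(3,0): Delta=-1.0000 Bond=95.9469
(3,1): Delta=-1.0000 Bond=95.9469
(3,2): Delta=-1.0000 Bond=95.9469
(3,3): Delta=-0.2297 Bond=36.5641
V0=15.1161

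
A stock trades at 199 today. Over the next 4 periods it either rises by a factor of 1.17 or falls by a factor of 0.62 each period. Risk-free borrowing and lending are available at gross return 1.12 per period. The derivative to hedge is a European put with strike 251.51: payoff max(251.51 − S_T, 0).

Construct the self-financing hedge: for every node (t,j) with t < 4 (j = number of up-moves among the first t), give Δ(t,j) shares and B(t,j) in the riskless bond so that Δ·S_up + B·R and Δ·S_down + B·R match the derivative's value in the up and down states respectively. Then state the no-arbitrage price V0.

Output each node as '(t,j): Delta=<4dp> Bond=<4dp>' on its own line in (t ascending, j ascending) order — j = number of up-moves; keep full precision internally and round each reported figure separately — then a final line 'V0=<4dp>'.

No-arbitrage ⇒ martingale measure with p* = (R−d)/(u−d) = 0.9091.
Terminal payoffs: V(4,0)=222.1051, V(4,1)=196.0201, V(4,2)=146.7952, V(4,3)=53.9030, V(4,4)=0.0000
  t=3,j=0: stock 47.4273 → up 55.4899 (V=196.0201), down 29.4049 (V=222.1051). Price 177.1352; hedge Δ=-1.0000, bond B=224.5625.
  t=3,j=1: stock 89.4999 → up 104.7148 (V=146.7952), down 55.4899 (V=196.0201). Price 135.0626; hedge Δ=-1.0000, bond B=224.5625.
  t=3,j=2: stock 168.8949 → up 197.6070 (V=53.9030), down 104.7148 (V=146.7952). Price 55.6676; hedge Δ=-1.0000, bond B=224.5625.
  t=3,j=3: stock 318.7210 → up 372.9036 (V=0.0000), down 197.6070 (V=53.9030). Price 4.3752; hedge Δ=-0.3075, bond B=102.3807.
  t=2,j=0: stock 76.4956 → up 89.4999 (V=135.0626), down 47.4273 (V=177.1352). Price 124.0066; hedge Δ=-1.0000, bond B=200.5022.
  t=2,j=1: stock 144.3546 → up 168.8949 (V=55.6676), down 89.4999 (V=135.0626). Price 56.1476; hedge Δ=-1.0000, bond B=200.5022.
  t=2,j=2: stock 272.4111 → up 318.7210 (V=4.3752), down 168.8949 (V=55.6676). Price 8.0698; hedge Δ=-0.3423, bond B=101.3287.
  t=1,j=0: stock 123.3800 → up 144.3546 (V=56.1476), down 76.4956 (V=124.0066). Price 55.6399; hedge Δ=-1.0000, bond B=179.0199.
  t=1,j=1: stock 232.8300 → up 272.4111 (V=8.0698), down 144.3546 (V=56.1476). Price 11.1076; hedge Δ=-0.3754, bond B=98.5218.
  t=0,j=0: stock 199.0000 → up 232.8300 (V=11.1076), down 123.3800 (V=55.6399). Price 13.5321; hedge Δ=-0.4069, bond B=94.4999.
Root portfolio cost Δ·199+B reproduces V0=13.5321.

(0,0): Delta=-0.4069 Bond=94.4999
(1,0): Delta=-1.0000 Bond=179.0199
(1,1): Delta=-0.3754 Bond=98.5218
(2,0): Delta=-1.0000 Bond=200.5022
(2,1): Delta=-1.0000 Bond=200.5022
(2,2): Delta=-0.3423 Bond=101.3287
(3,0): Delta=-1.0000 Bond=224.5625
(3,1): Delta=-1.0000 Bond=224.5625
(3,2): Delta=-1.0000 Bond=224.5625
(3,3): Delta=-0.3075 Bond=102.3807
V0=13.5321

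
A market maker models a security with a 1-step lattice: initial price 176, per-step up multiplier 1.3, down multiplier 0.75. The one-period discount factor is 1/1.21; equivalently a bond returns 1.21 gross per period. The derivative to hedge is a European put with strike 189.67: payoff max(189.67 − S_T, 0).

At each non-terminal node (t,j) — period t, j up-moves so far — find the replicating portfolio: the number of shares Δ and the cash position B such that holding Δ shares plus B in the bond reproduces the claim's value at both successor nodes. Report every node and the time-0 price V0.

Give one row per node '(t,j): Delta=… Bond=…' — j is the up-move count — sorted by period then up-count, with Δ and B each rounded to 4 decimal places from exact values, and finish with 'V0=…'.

The replicating-portfolio and risk-neutral prices coincide; use p* = (1.21−0.75)/(1.3−0.75) = 0.8364 for the latter.
Payoff layer (t=1): V(1,0)=57.6700, V(1,1)=0.0000
(0,0): S=176.0000. Δ = (V_up−V_dn)/(S_up−S_dn) = (0.0000−57.6700)/(228.8000−132.0000) = -0.5958. V = [p*·0.0000 + (1−p*)·57.6700]/1.21 = 7.7991. B = V − Δ·S = 112.6536.
Check: Δ(0,0)·S0 + B(0,0) = 7.7991 = V0.

(0,0): Delta=-0.5958 Bond=112.6536
V0=7.7991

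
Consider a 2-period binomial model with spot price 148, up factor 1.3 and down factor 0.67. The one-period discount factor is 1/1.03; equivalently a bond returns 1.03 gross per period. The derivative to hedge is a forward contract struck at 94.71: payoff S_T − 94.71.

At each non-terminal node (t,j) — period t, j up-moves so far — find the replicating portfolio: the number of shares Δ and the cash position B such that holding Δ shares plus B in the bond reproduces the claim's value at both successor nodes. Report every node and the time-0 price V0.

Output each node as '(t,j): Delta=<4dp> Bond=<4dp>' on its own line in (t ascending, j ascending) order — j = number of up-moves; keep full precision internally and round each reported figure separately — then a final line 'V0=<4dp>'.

(0,0): Delta=1.0000 Bond=-89.2733
(1,0): Delta=1.0000 Bond=-91.9515
(1,1): Delta=1.0000 Bond=-91.9515
V0=58.7267

Risk-neutral probability p* = (R−d)/(u−d) = (1.03−0.67)/(1.3−0.67) = 0.5714.
Terminal values V(2,·): V(2,0)=-28.2728, V(2,1)=34.1980, V(2,2)=155.4100
  t=1,j=0: stock 99.1600 → up 128.9080 (V=34.1980), down 66.4372 (V=-28.2728). Price 7.2085; hedge Δ=1.0000, bond B=-91.9515.
  t=1,j=1: stock 192.4000 → up 250.1200 (V=155.4100), down 128.9080 (V=34.1980). Price 100.4485; hedge Δ=1.0000, bond B=-91.9515.
  t=0,j=0: stock 148.0000 → up 192.4000 (V=100.4485), down 99.1600 (V=7.2085). Price 58.7267; hedge Δ=1.0000, bond B=-89.2733.
Each (Δ,B) replicates both successor values, so the strategy is self-financing and V0 is arbitrage-free.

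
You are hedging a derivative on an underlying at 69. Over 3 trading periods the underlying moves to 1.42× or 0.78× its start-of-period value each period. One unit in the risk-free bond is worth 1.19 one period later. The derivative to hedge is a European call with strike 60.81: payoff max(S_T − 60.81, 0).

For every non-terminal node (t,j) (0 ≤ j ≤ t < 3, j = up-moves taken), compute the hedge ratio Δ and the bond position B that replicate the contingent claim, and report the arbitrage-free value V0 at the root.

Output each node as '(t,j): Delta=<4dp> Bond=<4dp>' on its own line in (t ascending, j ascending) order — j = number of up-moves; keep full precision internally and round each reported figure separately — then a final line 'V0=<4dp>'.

The replicating-portfolio and risk-neutral prices coincide; use p* = (1.19−0.78)/(1.42−0.78) = 0.6406 for the latter.
At expiry t=3: V(3,0)=0.0000, V(3,1)=0.0000, V(3,2)=47.7126, V(3,3)=136.7569
(2,0): S=41.9796. Δ = (V_up−V_dn)/(S_up−S_dn) = (0.0000−0.0000)/(59.6110−32.7441) = 0.0000. V = [p*·0.0000 + (1−p*)·0.0000]/1.19 = 0.0000. B = V − Δ·S = 0.0000.
(2,1): S=76.4244. Δ = (V_up−V_dn)/(S_up−S_dn) = (47.7126−0.0000)/(108.5226−59.6110) = 0.9755. V = [p*·47.7126 + (1−p*)·0.0000]/1.19 = 25.6856. B = V − Δ·S = -48.8654.
(2,2): S=139.1316. Δ = (V_up−V_dn)/(S_up−S_dn) = (136.7569−47.7126)/(197.5669−108.5226) = 1.0000. V = [p*·136.7569 + (1−p*)·47.7126]/1.19 = 88.0308. B = V − Δ·S = -51.1008.
(1,0): S=53.8200. Δ = (V_up−V_dn)/(S_up−S_dn) = (25.6856−0.0000)/(76.4244−41.9796) = 0.7457. V = [p*·25.6856 + (1−p*)·0.0000]/1.19 = 13.8276. B = V − Δ·S = -26.3062.
(1,1): S=97.9800. Δ = (V_up−V_dn)/(S_up−S_dn) = (88.0308−25.6856)/(139.1316−76.4244) = 0.9942. V = [p*·88.0308 + (1−p*)·25.6856]/1.19 = 55.1475. B = V − Δ·S = -42.2668.
(0,0): S=69.0000. Δ = (V_up−V_dn)/(S_up−S_dn) = (55.1475−13.8276)/(97.9800−53.8200) = 0.9357. V = [p*·55.1475 + (1−p*)·13.8276]/1.19 = 33.8640. B = V − Δ·S = -30.6983.
Check: Δ(0,0)·S0 + B(0,0) = 33.8640 = V0.

(0,0): Delta=0.9357 Bond=-30.6983
(1,0): Delta=0.7457 Bond=-26.3062
(1,1): Delta=0.9942 Bond=-42.2668
(2,0): Delta=0.0000 Bond=0.0000
(2,1): Delta=0.9755 Bond=-48.8654
(2,2): Delta=1.0000 Bond=-51.1008
V0=33.8640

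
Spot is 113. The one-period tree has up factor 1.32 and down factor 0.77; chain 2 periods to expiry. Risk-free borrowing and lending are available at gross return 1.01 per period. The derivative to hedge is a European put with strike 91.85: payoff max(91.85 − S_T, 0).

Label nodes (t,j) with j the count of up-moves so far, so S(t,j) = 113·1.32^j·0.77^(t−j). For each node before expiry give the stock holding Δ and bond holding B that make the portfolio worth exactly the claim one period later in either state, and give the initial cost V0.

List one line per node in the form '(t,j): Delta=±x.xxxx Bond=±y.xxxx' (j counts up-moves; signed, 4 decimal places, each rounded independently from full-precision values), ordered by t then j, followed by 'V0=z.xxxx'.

Risk-neutral probability p* = (R−d)/(u−d) = (1.01−0.77)/(1.32−0.77) = 0.4364.
Payoff layer (t=2): V(2,0)=24.8523, V(2,1)=0.0000, V(2,2)=0.0000
(1,0): S=87.0100. Δ = (V_up−V_dn)/(S_up−S_dn) = (0.0000−24.8523)/(114.8532−66.9977) = -0.5193. V = [p*·0.0000 + (1−p*)·24.8523]/1.01 = 13.8690. B = V − Δ·S = 59.0550.
(1,1): S=149.1600. Δ = (V_up−V_dn)/(S_up−S_dn) = (0.0000−0.0000)/(196.8912−114.8532) = 0.0000. V = [p*·0.0000 + (1−p*)·0.0000]/1.01 = 0.0000. B = V − Δ·S = 0.0000.
(0,0): S=113.0000. Δ = (V_up−V_dn)/(S_up−S_dn) = (0.0000−13.8690)/(149.1600−87.0100) = -0.2232. V = [p*·0.0000 + (1−p*)·13.8690]/1.01 = 7.7397. B = V − Δ·S = 32.9560.
The time-0 hedge costs 7.7397, which is the no-arbitrage price.

(0,0): Delta=-0.2232 Bond=32.9560
(1,0): Delta=-0.5193 Bond=59.0550
(1,1): Delta=0.0000 Bond=0.0000
V0=7.7397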